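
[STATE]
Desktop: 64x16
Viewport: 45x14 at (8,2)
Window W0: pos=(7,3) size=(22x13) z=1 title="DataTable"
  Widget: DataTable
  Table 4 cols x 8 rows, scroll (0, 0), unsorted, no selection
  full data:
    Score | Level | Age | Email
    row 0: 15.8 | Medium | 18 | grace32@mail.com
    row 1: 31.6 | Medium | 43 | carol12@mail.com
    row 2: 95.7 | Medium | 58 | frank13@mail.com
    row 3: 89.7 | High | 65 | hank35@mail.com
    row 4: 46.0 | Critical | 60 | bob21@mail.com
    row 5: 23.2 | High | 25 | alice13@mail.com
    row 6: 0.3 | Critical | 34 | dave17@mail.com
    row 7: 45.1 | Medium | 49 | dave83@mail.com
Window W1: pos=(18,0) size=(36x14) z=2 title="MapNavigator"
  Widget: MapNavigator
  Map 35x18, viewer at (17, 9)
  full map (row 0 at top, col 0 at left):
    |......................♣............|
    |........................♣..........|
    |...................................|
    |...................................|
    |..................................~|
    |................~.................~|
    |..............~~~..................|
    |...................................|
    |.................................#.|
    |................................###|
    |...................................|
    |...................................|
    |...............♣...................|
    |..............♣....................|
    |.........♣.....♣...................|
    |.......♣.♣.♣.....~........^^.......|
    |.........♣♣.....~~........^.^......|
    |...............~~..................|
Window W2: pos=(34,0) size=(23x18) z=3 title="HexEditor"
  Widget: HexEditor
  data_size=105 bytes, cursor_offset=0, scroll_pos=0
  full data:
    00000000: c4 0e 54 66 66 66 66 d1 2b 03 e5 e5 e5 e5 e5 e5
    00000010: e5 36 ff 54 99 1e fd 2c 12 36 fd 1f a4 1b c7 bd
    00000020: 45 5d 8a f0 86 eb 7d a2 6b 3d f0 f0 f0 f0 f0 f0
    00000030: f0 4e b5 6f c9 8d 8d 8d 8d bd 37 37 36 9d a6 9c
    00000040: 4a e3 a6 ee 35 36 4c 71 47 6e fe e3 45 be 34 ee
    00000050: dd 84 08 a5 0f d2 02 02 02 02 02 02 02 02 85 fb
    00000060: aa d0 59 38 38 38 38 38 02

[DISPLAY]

          ┠───────────────┠──────────────────
━━━━━━━━━━┃...............┃00000000  C4 0e 54
 DataTable┃...............┃00000010  e5 36 ff
──────────┃..............~┃00000020  45 5d 8a
Score│Leve┃...............┃00000030  f0 4e b5
─────┼────┃...............┃00000040  4a e3 a6
15.8 │Medi┃...............┃00000050  dd 84 08
31.6 │Medi┃...............┃00000060  aa d0 59
95.7 │Medi┃...............┃                  
89.7 │High┃...............┃                  
46.0 │Crit┃..............♣┃                  
23.2 │High┗━━━━━━━━━━━━━━━┃                  
0.3  │Critical│34 │d┃     ┃                  
━━━━━━━━━━━━━━━━━━━━┛     ┃                  


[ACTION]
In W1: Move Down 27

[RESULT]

          ┠───────────────┠──────────────────
━━━━━━━━━━┃...............┃00000000  C4 0e 54
 DataTable┃..............♣┃00000010  e5 36 ff
──────────┃.........♣.....┃00000020  45 5d 8a
Score│Leve┃.......♣.♣.♣...┃00000030  f0 4e b5
─────┼────┃.........♣♣....┃00000040  4a e3 a6
15.8 │Medi┃...............┃00000050  dd 84 08
31.6 │Medi┃               ┃00000060  aa d0 59
95.7 │Medi┃               ┃                  
89.7 │High┃               ┃                  
46.0 │Crit┃               ┃                  
23.2 │High┗━━━━━━━━━━━━━━━┃                  
0.3  │Critical│34 │d┃     ┃                  
━━━━━━━━━━━━━━━━━━━━┛     ┃                  


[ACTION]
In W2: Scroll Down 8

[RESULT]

          ┠───────────────┠──────────────────
━━━━━━━━━━┃...............┃00000060  aa d0 59
 DataTable┃..............♣┃                  
──────────┃.........♣.....┃                  
Score│Leve┃.......♣.♣.♣...┃                  
─────┼────┃.........♣♣....┃                  
15.8 │Medi┃...............┃                  
31.6 │Medi┃               ┃                  
95.7 │Medi┃               ┃                  
89.7 │High┃               ┃                  
46.0 │Crit┃               ┃                  
23.2 │High┗━━━━━━━━━━━━━━━┃                  
0.3  │Critical│34 │d┃     ┃                  
━━━━━━━━━━━━━━━━━━━━┛     ┃                  


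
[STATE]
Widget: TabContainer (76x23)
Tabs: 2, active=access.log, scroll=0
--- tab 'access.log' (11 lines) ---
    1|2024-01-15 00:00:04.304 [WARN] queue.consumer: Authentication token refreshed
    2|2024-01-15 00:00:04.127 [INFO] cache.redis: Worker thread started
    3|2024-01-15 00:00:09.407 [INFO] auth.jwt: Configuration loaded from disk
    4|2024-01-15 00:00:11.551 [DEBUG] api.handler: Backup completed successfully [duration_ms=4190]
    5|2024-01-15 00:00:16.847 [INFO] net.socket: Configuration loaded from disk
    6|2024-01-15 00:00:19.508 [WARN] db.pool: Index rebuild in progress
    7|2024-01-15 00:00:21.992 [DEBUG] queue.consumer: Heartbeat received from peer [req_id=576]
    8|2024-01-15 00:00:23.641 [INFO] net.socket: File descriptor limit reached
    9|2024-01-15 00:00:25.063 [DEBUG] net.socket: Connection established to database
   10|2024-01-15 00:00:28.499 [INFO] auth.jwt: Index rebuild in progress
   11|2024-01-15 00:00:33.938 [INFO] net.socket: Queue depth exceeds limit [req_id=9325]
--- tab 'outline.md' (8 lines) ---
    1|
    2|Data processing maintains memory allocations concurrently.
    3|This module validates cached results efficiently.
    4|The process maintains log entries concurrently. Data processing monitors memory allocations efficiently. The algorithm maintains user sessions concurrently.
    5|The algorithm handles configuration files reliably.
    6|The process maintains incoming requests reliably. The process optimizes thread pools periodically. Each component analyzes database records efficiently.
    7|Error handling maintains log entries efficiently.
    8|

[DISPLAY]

[access.log]│ outline.md                                                    
────────────────────────────────────────────────────────────────────────────
2024-01-15 00:00:04.304 [WARN] queue.consumer: Authentication token refreshe
2024-01-15 00:00:04.127 [INFO] cache.redis: Worker thread started           
2024-01-15 00:00:09.407 [INFO] auth.jwt: Configuration loaded from disk     
2024-01-15 00:00:11.551 [DEBUG] api.handler: Backup completed successfully [
2024-01-15 00:00:16.847 [INFO] net.socket: Configuration loaded from disk   
2024-01-15 00:00:19.508 [WARN] db.pool: Index rebuild in progress           
2024-01-15 00:00:21.992 [DEBUG] queue.consumer: Heartbeat received from peer
2024-01-15 00:00:23.641 [INFO] net.socket: File descriptor limit reached    
2024-01-15 00:00:25.063 [DEBUG] net.socket: Connection established to databa
2024-01-15 00:00:28.499 [INFO] auth.jwt: Index rebuild in progress          
2024-01-15 00:00:33.938 [INFO] net.socket: Queue depth exceeds limit [req_id
                                                                            
                                                                            
                                                                            
                                                                            
                                                                            
                                                                            
                                                                            
                                                                            
                                                                            
                                                                            


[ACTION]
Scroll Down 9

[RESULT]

[access.log]│ outline.md                                                    
────────────────────────────────────────────────────────────────────────────
2024-01-15 00:00:28.499 [INFO] auth.jwt: Index rebuild in progress          
2024-01-15 00:00:33.938 [INFO] net.socket: Queue depth exceeds limit [req_id
                                                                            
                                                                            
                                                                            
                                                                            
                                                                            
                                                                            
                                                                            
                                                                            
                                                                            
                                                                            
                                                                            
                                                                            
                                                                            
                                                                            
                                                                            
                                                                            
                                                                            
                                                                            
                                                                            


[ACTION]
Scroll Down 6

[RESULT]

[access.log]│ outline.md                                                    
────────────────────────────────────────────────────────────────────────────
2024-01-15 00:00:33.938 [INFO] net.socket: Queue depth exceeds limit [req_id
                                                                            
                                                                            
                                                                            
                                                                            
                                                                            
                                                                            
                                                                            
                                                                            
                                                                            
                                                                            
                                                                            
                                                                            
                                                                            
                                                                            
                                                                            
                                                                            
                                                                            
                                                                            
                                                                            
                                                                            


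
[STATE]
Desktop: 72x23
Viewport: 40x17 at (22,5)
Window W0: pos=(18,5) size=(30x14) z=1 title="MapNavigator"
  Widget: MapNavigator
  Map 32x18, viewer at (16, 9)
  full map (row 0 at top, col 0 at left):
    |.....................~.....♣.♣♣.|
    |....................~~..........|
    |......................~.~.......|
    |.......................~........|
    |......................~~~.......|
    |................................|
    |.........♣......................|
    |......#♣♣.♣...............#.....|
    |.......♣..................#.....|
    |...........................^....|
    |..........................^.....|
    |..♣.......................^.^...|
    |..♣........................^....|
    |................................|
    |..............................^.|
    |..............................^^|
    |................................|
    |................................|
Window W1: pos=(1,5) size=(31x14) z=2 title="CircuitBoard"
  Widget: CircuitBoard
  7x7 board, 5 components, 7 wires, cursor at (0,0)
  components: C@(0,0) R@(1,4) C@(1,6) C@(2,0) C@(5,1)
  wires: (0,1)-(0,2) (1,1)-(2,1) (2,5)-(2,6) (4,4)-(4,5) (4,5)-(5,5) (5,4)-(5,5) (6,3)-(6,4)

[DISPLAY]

━━━━━━━━━┓━━━━━━━━━━━━━━━┓              
         ┃               ┃              
─────────┨───────────────┨              
         ┃.......~~~.....┃              
         ┃...............┃              
         ┃...............┃              
R       C┃...........#...┃              
         ┃...........#...┃              
    · ─ ·┃.@..........^..┃              
         ┃...........^...┃              
         ┃...........^.^.┃              
         ┃............^..┃              
· ─ ·    ┃...............┃              
━━━━━━━━━┛━━━━━━━━━━━━━━━┛              
                                        
                                        
                                        


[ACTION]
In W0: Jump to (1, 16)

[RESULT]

━━━━━━━━━┓━━━━━━━━━━━━━━━┓              
         ┃               ┃              
─────────┨───────────────┨              
         ┃..♣............┃              
         ┃..♣............┃              
         ┃...............┃              
R       C┃...............┃              
         ┃...............┃              
    · ─ ·┃.@.............┃              
         ┃...............┃              
         ┃               ┃              
         ┃               ┃              
· ─ ·    ┃               ┃              
━━━━━━━━━┛━━━━━━━━━━━━━━━┛              
                                        
                                        
                                        


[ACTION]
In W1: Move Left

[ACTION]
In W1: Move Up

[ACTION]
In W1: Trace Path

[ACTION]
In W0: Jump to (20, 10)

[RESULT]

━━━━━━━━━┓━━━━━━━━━━━━━━━┓              
         ┃               ┃              
─────────┨───────────────┨              
         ┃.............  ┃              
         ┃.............  ┃              
         ┃.......#.....  ┃              
R       C┃.......#.....  ┃              
         ┃........^....  ┃              
    · ─ ·┃.@.....^.....  ┃              
         ┃.......^.^...  ┃              
         ┃........^....  ┃              
         ┃.............  ┃              
· ─ ·    ┃...........^.  ┃              
━━━━━━━━━┛━━━━━━━━━━━━━━━┛              
                                        
                                        
                                        


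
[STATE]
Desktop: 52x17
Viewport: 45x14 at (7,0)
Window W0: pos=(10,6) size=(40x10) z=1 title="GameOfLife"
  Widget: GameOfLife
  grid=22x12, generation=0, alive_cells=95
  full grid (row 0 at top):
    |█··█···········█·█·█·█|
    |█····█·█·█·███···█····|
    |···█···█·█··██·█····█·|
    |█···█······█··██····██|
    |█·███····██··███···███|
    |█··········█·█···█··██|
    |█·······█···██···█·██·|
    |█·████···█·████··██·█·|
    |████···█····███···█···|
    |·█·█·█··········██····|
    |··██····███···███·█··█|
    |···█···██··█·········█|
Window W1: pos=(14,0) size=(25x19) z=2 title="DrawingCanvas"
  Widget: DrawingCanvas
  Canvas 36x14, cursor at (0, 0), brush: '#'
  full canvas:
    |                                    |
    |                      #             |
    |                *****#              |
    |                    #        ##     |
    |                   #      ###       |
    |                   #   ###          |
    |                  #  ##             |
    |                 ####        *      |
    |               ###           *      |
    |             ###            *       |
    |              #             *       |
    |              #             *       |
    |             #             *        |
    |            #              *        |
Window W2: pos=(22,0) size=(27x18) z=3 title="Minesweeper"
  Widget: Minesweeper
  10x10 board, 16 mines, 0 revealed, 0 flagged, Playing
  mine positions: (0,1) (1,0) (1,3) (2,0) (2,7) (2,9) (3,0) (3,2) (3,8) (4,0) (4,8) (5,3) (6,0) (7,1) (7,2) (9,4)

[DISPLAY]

       ┏━━━━━━━┏━━━━━━━━━━━━━━━━━━━━━━━━━┓   
       ┃ Drawin┃ Minesweeper             ┃   
       ┠───────┠─────────────────────────┨   
       ┃+      ┃■■■■■■■■■■               ┃   
       ┃       ┃■■■■■■■■■■               ┃   
       ┃       ┃■■■■■■■■■■               ┃   
   ┏━━━┃       ┃■■■■■■■■■■               ┃┓  
   ┃ Ga┃       ┃■■■■■■■■■■               ┃┃  
   ┠───┃       ┃■■■■■■■■■■               ┃┨  
   ┃Gen┃       ┃■■■■■■■■■■               ┃┃  
   ┃█··┃       ┃■■■■■■■■■■               ┃┃  
   ┃█·█┃       ┃■■■■■■■■■■               ┃┃  
   ┃█··┃       ┃■■■■■■■■■■               ┃┃  
   ┃█··┃       ┃                         ┃┃  


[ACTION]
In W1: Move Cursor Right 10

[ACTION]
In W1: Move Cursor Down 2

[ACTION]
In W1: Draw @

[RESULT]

       ┏━━━━━━━┏━━━━━━━━━━━━━━━━━━━━━━━━━┓   
       ┃ Drawin┃ Minesweeper             ┃   
       ┠───────┠─────────────────────────┨   
       ┃       ┃■■■■■■■■■■               ┃   
       ┃       ┃■■■■■■■■■■               ┃   
       ┃       ┃■■■■■■■■■■               ┃   
   ┏━━━┃       ┃■■■■■■■■■■               ┃┓  
   ┃ Ga┃       ┃■■■■■■■■■■               ┃┃  
   ┠───┃       ┃■■■■■■■■■■               ┃┨  
   ┃Gen┃       ┃■■■■■■■■■■               ┃┃  
   ┃█··┃       ┃■■■■■■■■■■               ┃┃  
   ┃█·█┃       ┃■■■■■■■■■■               ┃┃  
   ┃█··┃       ┃■■■■■■■■■■               ┃┃  
   ┃█··┃       ┃                         ┃┃  


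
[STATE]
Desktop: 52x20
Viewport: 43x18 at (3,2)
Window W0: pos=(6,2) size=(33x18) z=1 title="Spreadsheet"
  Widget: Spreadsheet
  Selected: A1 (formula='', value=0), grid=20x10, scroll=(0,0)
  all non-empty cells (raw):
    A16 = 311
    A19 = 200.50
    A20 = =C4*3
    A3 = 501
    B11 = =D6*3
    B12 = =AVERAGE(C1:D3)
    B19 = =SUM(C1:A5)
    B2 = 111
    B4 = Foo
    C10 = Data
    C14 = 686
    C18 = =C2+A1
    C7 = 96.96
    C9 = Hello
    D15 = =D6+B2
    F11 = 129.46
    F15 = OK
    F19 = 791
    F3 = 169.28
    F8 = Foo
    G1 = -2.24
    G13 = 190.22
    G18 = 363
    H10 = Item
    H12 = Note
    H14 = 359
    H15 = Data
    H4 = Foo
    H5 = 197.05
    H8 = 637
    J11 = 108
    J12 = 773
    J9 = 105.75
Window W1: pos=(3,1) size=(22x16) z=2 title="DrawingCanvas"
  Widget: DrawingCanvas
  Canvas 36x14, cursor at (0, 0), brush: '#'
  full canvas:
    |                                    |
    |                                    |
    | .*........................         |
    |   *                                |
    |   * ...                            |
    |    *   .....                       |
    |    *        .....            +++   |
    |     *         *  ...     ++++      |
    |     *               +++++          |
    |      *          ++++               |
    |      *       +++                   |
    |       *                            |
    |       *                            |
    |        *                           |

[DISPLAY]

┃ DrawingCanvas      ┃━━━━━━━━━━━━━┓       
┠────────────────────┨             ┃       
┃+                   ┃─────────────┨       
┃                    ┃             ┃       
┃ .*.................┃     C       ┃       
┃   *                ┃-------------┃       
┃   * ...            ┃ 0       0   ┃       
┃    *   .....       ┃11       0   ┃       
┃    *        .....  ┃ 0       0   ┃       
┃     *         *  ..┃         0   ┃       
┃     *              ┃ 0       0   ┃       
┃      *          +++┃ 0       0   ┃       
┃      *       +++   ┃ 0   96.96   ┃       
┃       *            ┃ 0       0   ┃       
┗━━━━━━━━━━━━━━━━━━━━┛ 0Hello      ┃       
   ┃ 10        0       0Data       ┃       
   ┃ 11        0       0       0   ┃       
   ┗━━━━━━━━━━━━━━━━━━━━━━━━━━━━━━━┛       


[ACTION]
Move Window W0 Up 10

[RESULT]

┃ DrawingCanvas      ┃─────────────┨       
┠────────────────────┨             ┃       
┃+                   ┃     C       ┃       
┃                    ┃-------------┃       
┃ .*.................┃ 0       0   ┃       
┃   *                ┃11       0   ┃       
┃   * ...            ┃ 0       0   ┃       
┃    *   .....       ┃         0   ┃       
┃    *        .....  ┃ 0       0   ┃       
┃     *         *  ..┃ 0       0   ┃       
┃     *              ┃ 0   96.96   ┃       
┃      *          +++┃ 0       0   ┃       
┃      *       +++   ┃ 0Hello      ┃       
┃       *            ┃ 0Data       ┃       
┗━━━━━━━━━━━━━━━━━━━━┛ 0       0   ┃       
   ┗━━━━━━━━━━━━━━━━━━━━━━━━━━━━━━━┛       
                                           
                                           


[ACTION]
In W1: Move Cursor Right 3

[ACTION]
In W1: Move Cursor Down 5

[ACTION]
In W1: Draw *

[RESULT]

┃ DrawingCanvas      ┃─────────────┨       
┠────────────────────┨             ┃       
┃                    ┃     C       ┃       
┃                    ┃-------------┃       
┃ .*.................┃ 0       0   ┃       
┃   *                ┃11       0   ┃       
┃   * ...            ┃ 0       0   ┃       
┃   **   .....       ┃         0   ┃       
┃    *        .....  ┃ 0       0   ┃       
┃     *         *  ..┃ 0       0   ┃       
┃     *              ┃ 0   96.96   ┃       
┃      *          +++┃ 0       0   ┃       
┃      *       +++   ┃ 0Hello      ┃       
┃       *            ┃ 0Data       ┃       
┗━━━━━━━━━━━━━━━━━━━━┛ 0       0   ┃       
   ┗━━━━━━━━━━━━━━━━━━━━━━━━━━━━━━━┛       
                                           
                                           


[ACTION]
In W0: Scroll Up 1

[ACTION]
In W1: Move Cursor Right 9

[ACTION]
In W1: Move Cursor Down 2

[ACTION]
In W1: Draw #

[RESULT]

┃ DrawingCanvas      ┃─────────────┨       
┠────────────────────┨             ┃       
┃                    ┃     C       ┃       
┃                    ┃-------------┃       
┃ .*.................┃ 0       0   ┃       
┃   *                ┃11       0   ┃       
┃   * ...            ┃ 0       0   ┃       
┃   **   .....       ┃         0   ┃       
┃    *        .....  ┃ 0       0   ┃       
┃     *      #  *  ..┃ 0       0   ┃       
┃     *              ┃ 0   96.96   ┃       
┃      *          +++┃ 0       0   ┃       
┃      *       +++   ┃ 0Hello      ┃       
┃       *            ┃ 0Data       ┃       
┗━━━━━━━━━━━━━━━━━━━━┛ 0       0   ┃       
   ┗━━━━━━━━━━━━━━━━━━━━━━━━━━━━━━━┛       
                                           
                                           


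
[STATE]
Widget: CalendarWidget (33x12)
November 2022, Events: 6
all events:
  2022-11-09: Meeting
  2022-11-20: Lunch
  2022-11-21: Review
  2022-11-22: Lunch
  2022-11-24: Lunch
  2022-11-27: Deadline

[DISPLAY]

          November 2022          
Mo Tu We Th Fr Sa Su             
    1  2  3  4  5  6             
 7  8  9* 10 11 12 13            
14 15 16 17 18 19 20*            
21* 22* 23 24* 25 26 27*         
28 29 30                         
                                 
                                 
                                 
                                 
                                 


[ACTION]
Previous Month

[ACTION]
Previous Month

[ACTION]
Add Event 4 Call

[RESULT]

          September 2022         
Mo Tu We Th Fr Sa Su             
          1  2  3  4*            
 5  6  7  8  9 10 11             
12 13 14 15 16 17 18             
19 20 21 22 23 24 25             
26 27 28 29 30                   
                                 
                                 
                                 
                                 
                                 


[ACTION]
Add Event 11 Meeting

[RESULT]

          September 2022         
Mo Tu We Th Fr Sa Su             
          1  2  3  4*            
 5  6  7  8  9 10 11*            
12 13 14 15 16 17 18             
19 20 21 22 23 24 25             
26 27 28 29 30                   
                                 
                                 
                                 
                                 
                                 


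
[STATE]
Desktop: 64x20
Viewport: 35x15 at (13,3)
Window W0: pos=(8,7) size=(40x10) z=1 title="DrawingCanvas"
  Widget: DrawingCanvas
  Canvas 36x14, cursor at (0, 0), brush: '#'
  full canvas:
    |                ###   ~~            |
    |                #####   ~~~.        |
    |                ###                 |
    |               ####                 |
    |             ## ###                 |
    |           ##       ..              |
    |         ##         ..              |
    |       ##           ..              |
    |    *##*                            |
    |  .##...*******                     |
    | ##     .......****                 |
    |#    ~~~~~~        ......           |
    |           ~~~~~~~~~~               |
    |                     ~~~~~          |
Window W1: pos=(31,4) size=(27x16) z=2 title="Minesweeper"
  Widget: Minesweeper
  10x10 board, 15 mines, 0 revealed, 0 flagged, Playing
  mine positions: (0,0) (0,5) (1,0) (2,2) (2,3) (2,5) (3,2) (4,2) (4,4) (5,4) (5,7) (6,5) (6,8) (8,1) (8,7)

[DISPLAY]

                                   
                  ┏━━━━━━━━━━━━━━━━
                  ┃ Minesweeper    
                  ┠────────────────
━━━━━━━━━━━━━━━━━━┃■■■■■■■■■■      
wingCanvas        ┃■■■■■■■■■■      
──────────────────┃■■■■■■■■■■      
            ###   ┃■■■■■■■■■■      
            ##### ┃■■■■■■■■■■      
            ###   ┃■■■■■■■■■■      
           ####   ┃■■■■■■■■■■      
         ## ###   ┃■■■■■■■■■■      
       ##       ..┃■■■■■■■■■■      
━━━━━━━━━━━━━━━━━━┃■■■■■■■■■■      
                  ┃                


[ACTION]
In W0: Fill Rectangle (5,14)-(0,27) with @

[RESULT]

                                   
                  ┏━━━━━━━━━━━━━━━━
                  ┃ Minesweeper    
                  ┠────────────────
━━━━━━━━━━━━━━━━━━┃■■■■■■■■■■      
wingCanvas        ┃■■■■■■■■■■      
──────────────────┃■■■■■■■■■■      
          @@@@@@@@┃■■■■■■■■■■      
          @@@@@@@@┃■■■■■■■■■■      
          @@@@@@@@┃■■■■■■■■■■      
          @@@@@@@@┃■■■■■■■■■■      
         #@@@@@@@@┃■■■■■■■■■■      
       ## @@@@@@@@┃■■■■■■■■■■      
━━━━━━━━━━━━━━━━━━┃■■■■■■■■■■      
                  ┃                


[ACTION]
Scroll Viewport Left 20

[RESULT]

                                   
                               ┏━━━
                               ┃ Mi
                               ┠───
        ┏━━━━━━━━━━━━━━━━━━━━━━┃■■■
        ┃ DrawingCanvas        ┃■■■
        ┠──────────────────────┃■■■
        ┃+             @@@@@@@@┃■■■
        ┃              @@@@@@@@┃■■■
        ┃              @@@@@@@@┃■■■
        ┃              @@@@@@@@┃■■■
        ┃             #@@@@@@@@┃■■■
        ┃           ## @@@@@@@@┃■■■
        ┗━━━━━━━━━━━━━━━━━━━━━━┃■■■
                               ┃   


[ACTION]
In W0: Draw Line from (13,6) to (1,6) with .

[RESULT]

                                   
                               ┏━━━
                               ┃ Mi
                               ┠───
        ┏━━━━━━━━━━━━━━━━━━━━━━┃■■■
        ┃ DrawingCanvas        ┃■■■
        ┠──────────────────────┃■■■
        ┃+             @@@@@@@@┃■■■
        ┃      .       @@@@@@@@┃■■■
        ┃      .       @@@@@@@@┃■■■
        ┃      .       @@@@@@@@┃■■■
        ┃      .      #@@@@@@@@┃■■■
        ┃      .    ## @@@@@@@@┃■■■
        ┗━━━━━━━━━━━━━━━━━━━━━━┃■■■
                               ┃   


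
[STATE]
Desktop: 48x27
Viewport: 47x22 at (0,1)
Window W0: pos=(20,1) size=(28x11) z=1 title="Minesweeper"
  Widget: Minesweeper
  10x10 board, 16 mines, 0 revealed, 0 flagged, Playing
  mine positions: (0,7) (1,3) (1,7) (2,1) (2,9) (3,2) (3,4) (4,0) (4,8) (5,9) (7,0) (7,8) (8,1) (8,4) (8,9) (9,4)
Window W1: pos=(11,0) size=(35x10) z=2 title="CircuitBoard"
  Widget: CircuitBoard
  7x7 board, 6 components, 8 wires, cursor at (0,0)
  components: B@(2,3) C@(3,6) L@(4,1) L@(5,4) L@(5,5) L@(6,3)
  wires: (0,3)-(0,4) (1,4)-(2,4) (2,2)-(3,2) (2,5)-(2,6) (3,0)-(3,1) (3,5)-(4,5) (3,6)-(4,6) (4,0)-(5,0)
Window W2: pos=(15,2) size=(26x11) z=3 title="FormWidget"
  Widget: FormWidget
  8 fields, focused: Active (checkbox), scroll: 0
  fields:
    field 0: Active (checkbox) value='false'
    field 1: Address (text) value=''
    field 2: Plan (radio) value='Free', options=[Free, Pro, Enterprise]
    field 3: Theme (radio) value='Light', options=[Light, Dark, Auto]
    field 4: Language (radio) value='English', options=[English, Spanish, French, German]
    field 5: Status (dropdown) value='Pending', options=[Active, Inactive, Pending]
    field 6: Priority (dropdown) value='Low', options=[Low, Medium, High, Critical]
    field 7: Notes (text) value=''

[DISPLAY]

           ┃ CircuitBoard                    ┃━
           ┠───┏━━━━━━━━━━━━━━━━━━━━━━━━┓────┨ 
           ┃   ┃ FormWidget             ┃    ┃─
           ┃0  ┠────────────────────────┨    ┃ 
           ┃   ┃> Active:     [ ]       ┃    ┃ 
           ┃1  ┃  Address:    [        ]┃    ┃ 
           ┃   ┃  Plan:       (●) Free  ┃    ┃ 
           ┃2  ┃  Theme:      (●) Light ┃    ┃ 
           ┗━━━┃  Language:   (●) Englis┃━━━━┛ 
               ┃  Status:     [Pending▼]┃      
               ┃  Priority:   [Low    ▼]┃━━━━━━
               ┗━━━━━━━━━━━━━━━━━━━━━━━━┛      
                                               
                                               
                                               
                                               
                                               
                                               
                                               
                                               
                                               
                                               


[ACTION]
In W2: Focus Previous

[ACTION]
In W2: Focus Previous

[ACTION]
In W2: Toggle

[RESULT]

           ┃ CircuitBoard                    ┃━
           ┠───┏━━━━━━━━━━━━━━━━━━━━━━━━┓────┨ 
           ┃   ┃ FormWidget             ┃    ┃─
           ┃0  ┠────────────────────────┨    ┃ 
           ┃   ┃  Active:     [ ]       ┃    ┃ 
           ┃1  ┃  Address:    [        ]┃    ┃ 
           ┃   ┃  Plan:       (●) Free  ┃    ┃ 
           ┃2  ┃  Theme:      (●) Light ┃    ┃ 
           ┗━━━┃  Language:   (●) Englis┃━━━━┛ 
               ┃  Status:     [Pending▼]┃      
               ┃> Priority:   [Low    ▼]┃━━━━━━
               ┗━━━━━━━━━━━━━━━━━━━━━━━━┛      
                                               
                                               
                                               
                                               
                                               
                                               
                                               
                                               
                                               
                                               


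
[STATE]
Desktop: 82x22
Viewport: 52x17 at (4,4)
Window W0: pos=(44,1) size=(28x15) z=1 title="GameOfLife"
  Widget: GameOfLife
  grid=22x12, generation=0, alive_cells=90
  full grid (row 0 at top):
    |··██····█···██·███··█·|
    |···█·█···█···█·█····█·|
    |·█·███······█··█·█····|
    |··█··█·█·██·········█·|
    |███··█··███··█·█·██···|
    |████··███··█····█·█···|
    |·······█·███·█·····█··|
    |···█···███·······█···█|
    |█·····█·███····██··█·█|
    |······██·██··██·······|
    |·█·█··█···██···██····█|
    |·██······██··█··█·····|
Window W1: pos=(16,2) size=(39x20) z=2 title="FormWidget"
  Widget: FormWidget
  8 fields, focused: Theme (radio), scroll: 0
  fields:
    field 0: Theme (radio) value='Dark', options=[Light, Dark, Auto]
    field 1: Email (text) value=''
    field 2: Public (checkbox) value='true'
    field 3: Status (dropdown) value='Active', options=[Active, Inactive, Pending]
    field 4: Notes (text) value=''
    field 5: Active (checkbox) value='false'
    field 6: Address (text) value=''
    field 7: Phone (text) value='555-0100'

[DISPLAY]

            ┠─────────────────────────────────────┨ 
            ┃> Theme:      ( ) Light  (●) Dark  ( ┃·
            ┃  Email:      [                     ]┃·
            ┃  Public:     [x]                    ┃█
            ┃  Status:     [Active              ▼]┃█
            ┃  Notes:      [                     ]┃·
            ┃  Active:     [ ]                    ┃█
            ┃  Address:    [                     ]┃·
            ┃  Phone:      [555-0100             ]┃█
            ┃                                     ┃█
            ┃                                     ┃█
            ┃                                     ┃━
            ┃                                     ┃ 
            ┃                                     ┃ 
            ┃                                     ┃ 
            ┃                                     ┃ 
            ┃                                     ┃ 


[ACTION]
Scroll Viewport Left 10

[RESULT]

                ┠───────────────────────────────────
                ┃> Theme:      ( ) Light  (●) Dark  
                ┃  Email:      [                    
                ┃  Public:     [x]                  
                ┃  Status:     [Active              
                ┃  Notes:      [                    
                ┃  Active:     [ ]                  
                ┃  Address:    [                    
                ┃  Phone:      [555-0100            
                ┃                                   
                ┃                                   
                ┃                                   
                ┃                                   
                ┃                                   
                ┃                                   
                ┃                                   
                ┃                                   


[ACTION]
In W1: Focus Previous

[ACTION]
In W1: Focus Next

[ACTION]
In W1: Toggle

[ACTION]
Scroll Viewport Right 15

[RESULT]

 ┠─────────────────────────────────────┨            
 ┃> Theme:      ( ) Light  (●) Dark  ( ┃···█·█····█·
 ┃  Email:      [                     ]┃··█··█·█····
 ┃  Public:     [x]                    ┃█·········█·
 ┃  Status:     [Active              ▼]┃█··█·█·██···
 ┃  Notes:      [                     ]┃·█····█·█···
 ┃  Active:     [ ]                    ┃██·█·····█··
 ┃  Address:    [                     ]┃·······█···█
 ┃  Phone:      [555-0100             ]┃█····██··█·█
 ┃                                     ┃█··██·······
 ┃                                     ┃██···██····█
 ┃                                     ┃━━━━━━━━━━━━
 ┃                                     ┃            
 ┃                                     ┃            
 ┃                                     ┃            
 ┃                                     ┃            
 ┃                                     ┃            
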